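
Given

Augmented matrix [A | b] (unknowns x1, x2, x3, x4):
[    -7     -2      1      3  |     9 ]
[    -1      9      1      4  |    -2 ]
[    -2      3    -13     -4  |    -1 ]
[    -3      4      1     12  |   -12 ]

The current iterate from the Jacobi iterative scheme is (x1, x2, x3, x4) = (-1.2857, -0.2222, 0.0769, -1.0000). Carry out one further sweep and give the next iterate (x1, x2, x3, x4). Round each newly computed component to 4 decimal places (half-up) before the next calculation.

One sweep:
  x1 = (9 - (-2)·-0.2222 - (1)·0.0769 - (3)·-1.0000) / (-7) = -1.6398
  x2 = (-2 - (-1)·-1.2857 - (1)·0.0769 - (4)·-1.0000) / (9) = 0.0708
  x3 = (-1 - (-2)·-1.2857 - (3)·-0.2222 - (-4)·-1.0000) / (-13) = 0.5311
  x4 = (-12 - (-3)·-1.2857 - (4)·-0.2222 - (1)·0.0769) / (12) = -1.2538

(-1.6398, 0.0708, 0.5311, -1.2538)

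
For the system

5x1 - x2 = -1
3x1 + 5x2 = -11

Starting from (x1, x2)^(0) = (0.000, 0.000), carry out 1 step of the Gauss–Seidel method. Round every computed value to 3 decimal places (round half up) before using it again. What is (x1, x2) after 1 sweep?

Iteration 1:
  x1 = (-1 - (-1)·0.000) / (5) = -0.200
  x2 = (-11 - (3)·-0.200) / (5) = -2.080

(-0.200, -2.080)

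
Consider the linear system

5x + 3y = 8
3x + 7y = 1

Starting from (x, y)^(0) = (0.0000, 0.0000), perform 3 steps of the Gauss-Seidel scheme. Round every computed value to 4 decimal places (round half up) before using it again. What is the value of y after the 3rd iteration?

Iteration 1:
  x = (8 - (3)·0.0000) / (5) = 1.6000
  y = (1 - (3)·1.6000) / (7) = -0.5429
Iteration 2:
  x = (8 - (3)·-0.5429) / (5) = 1.9257
  y = (1 - (3)·1.9257) / (7) = -0.6824
Iteration 3:
  x = (8 - (3)·-0.6824) / (5) = 2.0094
  y = (1 - (3)·2.0094) / (7) = -0.7183

-0.7183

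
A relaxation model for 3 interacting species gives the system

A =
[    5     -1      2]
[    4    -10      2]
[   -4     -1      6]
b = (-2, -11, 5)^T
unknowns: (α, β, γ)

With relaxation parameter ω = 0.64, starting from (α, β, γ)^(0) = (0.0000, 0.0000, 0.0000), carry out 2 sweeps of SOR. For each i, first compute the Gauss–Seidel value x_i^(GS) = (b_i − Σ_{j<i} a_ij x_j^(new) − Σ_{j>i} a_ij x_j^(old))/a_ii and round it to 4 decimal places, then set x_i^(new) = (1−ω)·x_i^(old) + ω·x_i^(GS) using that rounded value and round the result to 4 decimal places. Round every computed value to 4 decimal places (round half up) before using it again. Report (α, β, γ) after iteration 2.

Iteration 1:
  α: GS value = (-2 - (-1)·0.0000 - (2)·0.0000) / (5) = -0.4000;  α ← (1−ω)·0.0000 + ω·-0.4000 = -0.2560
  β: GS value = (-11 - (4)·-0.2560 - (2)·0.0000) / (-10) = 0.9976;  β ← (1−ω)·0.0000 + ω·0.9976 = 0.6385
  γ: GS value = (5 - (-4)·-0.2560 - (-1)·0.6385) / (6) = 0.7691;  γ ← (1−ω)·0.0000 + ω·0.7691 = 0.4922
Iteration 2:
  α: GS value = (-2 - (-1)·0.6385 - (2)·0.4922) / (5) = -0.4692;  α ← (1−ω)·-0.2560 + ω·-0.4692 = -0.3924
  β: GS value = (-11 - (4)·-0.3924 - (2)·0.4922) / (-10) = 1.0415;  β ← (1−ω)·0.6385 + ω·1.0415 = 0.8964
  γ: GS value = (5 - (-4)·-0.3924 - (-1)·0.8964) / (6) = 0.7211;  γ ← (1−ω)·0.4922 + ω·0.7211 = 0.6387

(-0.3924, 0.8964, 0.6387)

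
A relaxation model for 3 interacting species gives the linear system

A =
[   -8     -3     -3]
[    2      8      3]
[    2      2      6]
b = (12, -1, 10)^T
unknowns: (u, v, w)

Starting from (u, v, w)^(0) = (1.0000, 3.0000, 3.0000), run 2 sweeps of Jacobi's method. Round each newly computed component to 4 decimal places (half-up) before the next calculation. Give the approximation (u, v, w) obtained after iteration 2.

Iteration 1:
  u = (12 - (-3)·3.0000 - (-3)·3.0000) / (-8) = -3.7500
  v = (-1 - (2)·1.0000 - (3)·3.0000) / (8) = -1.5000
  w = (10 - (2)·1.0000 - (2)·3.0000) / (6) = 0.3333
Iteration 2:
  u = (12 - (-3)·-1.5000 - (-3)·0.3333) / (-8) = -1.0625
  v = (-1 - (2)·-3.7500 - (3)·0.3333) / (8) = 0.6875
  w = (10 - (2)·-3.7500 - (2)·-1.5000) / (6) = 3.4167

(-1.0625, 0.6875, 3.4167)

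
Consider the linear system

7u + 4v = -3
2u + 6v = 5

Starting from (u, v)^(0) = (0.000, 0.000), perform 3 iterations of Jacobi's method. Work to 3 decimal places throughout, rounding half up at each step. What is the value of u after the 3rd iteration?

Iteration 1:
  u = (-3 - (4)·0.000) / (7) = -0.429
  v = (5 - (2)·0.000) / (6) = 0.833
Iteration 2:
  u = (-3 - (4)·0.833) / (7) = -0.905
  v = (5 - (2)·-0.429) / (6) = 0.976
Iteration 3:
  u = (-3 - (4)·0.976) / (7) = -0.986
  v = (5 - (2)·-0.905) / (6) = 1.135

-0.986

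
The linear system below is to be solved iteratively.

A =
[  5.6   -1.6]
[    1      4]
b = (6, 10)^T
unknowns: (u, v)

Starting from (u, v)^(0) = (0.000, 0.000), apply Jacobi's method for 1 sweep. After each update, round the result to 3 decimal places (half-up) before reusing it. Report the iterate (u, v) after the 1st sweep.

Iteration 1:
  u = (6 - (-1.6)·0.000) / (5.6) = 1.071
  v = (10 - (1)·0.000) / (4) = 2.500

(1.071, 2.500)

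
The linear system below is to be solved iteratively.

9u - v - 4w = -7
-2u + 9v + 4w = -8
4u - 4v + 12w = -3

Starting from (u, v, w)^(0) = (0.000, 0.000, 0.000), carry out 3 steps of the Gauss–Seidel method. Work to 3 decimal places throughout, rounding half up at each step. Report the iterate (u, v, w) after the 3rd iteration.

(-0.985, -1.009, -0.258)

Iteration 1:
  u = (-7 - (-1)·0.000 - (-4)·0.000) / (9) = -0.778
  v = (-8 - (-2)·-0.778 - (4)·0.000) / (9) = -1.062
  w = (-3 - (4)·-0.778 - (-4)·-1.062) / (12) = -0.345
Iteration 2:
  u = (-7 - (-1)·-1.062 - (-4)·-0.345) / (9) = -1.049
  v = (-8 - (-2)·-1.049 - (4)·-0.345) / (9) = -0.969
  w = (-3 - (4)·-1.049 - (-4)·-0.969) / (12) = -0.223
Iteration 3:
  u = (-7 - (-1)·-0.969 - (-4)·-0.223) / (9) = -0.985
  v = (-8 - (-2)·-0.985 - (4)·-0.223) / (9) = -1.009
  w = (-3 - (4)·-0.985 - (-4)·-1.009) / (12) = -0.258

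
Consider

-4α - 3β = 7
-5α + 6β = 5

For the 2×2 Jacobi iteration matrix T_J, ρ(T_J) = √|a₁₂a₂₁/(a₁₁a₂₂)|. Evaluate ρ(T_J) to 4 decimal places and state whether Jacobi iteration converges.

0.7906

a₁₂a₂₁/(a₁₁a₂₂) = (-3)·(-5) / ((-4)·(6)) = -0.625000
ρ = √|-0.625000| = √0.625000 = 0.7906
ρ < 1, so Jacobi converges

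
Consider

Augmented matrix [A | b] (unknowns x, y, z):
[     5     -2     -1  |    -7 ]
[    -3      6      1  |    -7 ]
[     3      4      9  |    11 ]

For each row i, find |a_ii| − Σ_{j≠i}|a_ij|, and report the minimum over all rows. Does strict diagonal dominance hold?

2

row 1: |5| − (2+1) = 2
row 2: |6| − (3+1) = 2
row 3: |9| − (3+4) = 2
minimum over rows = 2 → strictly diagonally dominant (convergence guaranteed)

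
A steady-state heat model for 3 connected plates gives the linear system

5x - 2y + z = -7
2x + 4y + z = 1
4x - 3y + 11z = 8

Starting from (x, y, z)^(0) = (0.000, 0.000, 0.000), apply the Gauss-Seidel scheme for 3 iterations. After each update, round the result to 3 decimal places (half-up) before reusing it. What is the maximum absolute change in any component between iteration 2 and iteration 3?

0.137

Iteration 1:
  x = (-7 - (-2)·0.000 - (1)·0.000) / (5) = -1.400
  y = (1 - (2)·-1.400 - (1)·0.000) / (4) = 0.950
  z = (8 - (4)·-1.400 - (-3)·0.950) / (11) = 1.495
Iteration 2:
  x = (-7 - (-2)·0.950 - (1)·1.495) / (5) = -1.319
  y = (1 - (2)·-1.319 - (1)·1.495) / (4) = 0.536
  z = (8 - (4)·-1.319 - (-3)·0.536) / (11) = 1.353
Iteration 3:
  x = (-7 - (-2)·0.536 - (1)·1.353) / (5) = -1.456
  y = (1 - (2)·-1.456 - (1)·1.353) / (4) = 0.640
  z = (8 - (4)·-1.456 - (-3)·0.640) / (11) = 1.431
Change: (-0.137, 0.104, 0.078) → max |·| = 0.137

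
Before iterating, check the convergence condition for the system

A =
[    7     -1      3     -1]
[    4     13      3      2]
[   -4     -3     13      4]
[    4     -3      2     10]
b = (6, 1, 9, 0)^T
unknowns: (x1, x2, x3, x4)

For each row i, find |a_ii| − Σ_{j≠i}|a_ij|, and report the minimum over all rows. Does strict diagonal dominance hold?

row 1: |7| − (1+3+1) = 2
row 2: |13| − (4+3+2) = 4
row 3: |13| − (4+3+4) = 2
row 4: |10| − (4+3+2) = 1
minimum over rows = 1 → strictly diagonally dominant (convergence guaranteed)

1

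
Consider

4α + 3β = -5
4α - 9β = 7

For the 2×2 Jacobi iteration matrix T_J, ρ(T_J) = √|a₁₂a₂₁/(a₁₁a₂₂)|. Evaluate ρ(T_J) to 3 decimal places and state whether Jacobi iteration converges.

a₁₂a₂₁/(a₁₁a₂₂) = (3)·(4) / ((4)·(-9)) = -0.333333
ρ = √|-0.333333| = √0.333333 = 0.577
ρ < 1, so Jacobi converges

0.577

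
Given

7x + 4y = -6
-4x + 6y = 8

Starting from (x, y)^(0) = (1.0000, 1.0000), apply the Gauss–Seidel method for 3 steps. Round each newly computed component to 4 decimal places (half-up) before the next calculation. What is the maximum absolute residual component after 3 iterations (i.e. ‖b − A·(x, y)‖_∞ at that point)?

Iteration 1:
  x = (-6 - (4)·1.0000) / (7) = -1.4286
  y = (8 - (-4)·-1.4286) / (6) = 0.3809
Iteration 2:
  x = (-6 - (4)·0.3809) / (7) = -1.0748
  y = (8 - (-4)·-1.0748) / (6) = 0.6168
Iteration 3:
  x = (-6 - (4)·0.6168) / (7) = -1.2096
  y = (8 - (-4)·-1.2096) / (6) = 0.5269
Residual b − A·x = (0.3596, 0.0002); ∞-norm = 0.3596

0.3596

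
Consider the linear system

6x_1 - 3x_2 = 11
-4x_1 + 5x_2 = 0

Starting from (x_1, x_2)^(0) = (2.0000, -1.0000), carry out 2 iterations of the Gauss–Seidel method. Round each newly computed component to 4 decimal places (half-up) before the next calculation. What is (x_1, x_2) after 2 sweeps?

Iteration 1:
  x_1 = (11 - (-3)·-1.0000) / (6) = 1.3333
  x_2 = (0 - (-4)·1.3333) / (5) = 1.0666
Iteration 2:
  x_1 = (11 - (-3)·1.0666) / (6) = 2.3666
  x_2 = (0 - (-4)·2.3666) / (5) = 1.8933

(2.3666, 1.8933)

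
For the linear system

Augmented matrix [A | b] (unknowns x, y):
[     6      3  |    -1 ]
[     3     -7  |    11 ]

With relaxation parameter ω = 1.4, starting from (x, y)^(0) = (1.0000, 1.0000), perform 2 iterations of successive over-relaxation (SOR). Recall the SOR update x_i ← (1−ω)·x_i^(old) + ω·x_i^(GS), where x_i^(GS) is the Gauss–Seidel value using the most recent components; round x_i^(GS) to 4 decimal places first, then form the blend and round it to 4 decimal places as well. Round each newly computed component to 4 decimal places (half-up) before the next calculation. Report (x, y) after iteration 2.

(2.6801, 0.7681)

Iteration 1:
  x: GS value = (-1 - (3)·1.0000) / (6) = -0.6667;  x ← (1−ω)·1.0000 + ω·-0.6667 = -1.3334
  y: GS value = (11 - (3)·-1.3334) / (-7) = -2.1429;  y ← (1−ω)·1.0000 + ω·-2.1429 = -3.4001
Iteration 2:
  x: GS value = (-1 - (3)·-3.4001) / (6) = 1.5334;  x ← (1−ω)·-1.3334 + ω·1.5334 = 2.6801
  y: GS value = (11 - (3)·2.6801) / (-7) = -0.4228;  y ← (1−ω)·-3.4001 + ω·-0.4228 = 0.7681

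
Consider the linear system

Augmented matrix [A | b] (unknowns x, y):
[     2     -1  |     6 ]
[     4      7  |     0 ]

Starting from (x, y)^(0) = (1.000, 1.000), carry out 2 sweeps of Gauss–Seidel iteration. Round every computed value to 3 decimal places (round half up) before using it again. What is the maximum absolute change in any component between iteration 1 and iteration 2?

Iteration 1:
  x = (6 - (-1)·1.000) / (2) = 3.500
  y = (0 - (4)·3.500) / (7) = -2.000
Iteration 2:
  x = (6 - (-1)·-2.000) / (2) = 2.000
  y = (0 - (4)·2.000) / (7) = -1.143
Change: (-1.500, 0.857) → max |·| = 1.500

1.500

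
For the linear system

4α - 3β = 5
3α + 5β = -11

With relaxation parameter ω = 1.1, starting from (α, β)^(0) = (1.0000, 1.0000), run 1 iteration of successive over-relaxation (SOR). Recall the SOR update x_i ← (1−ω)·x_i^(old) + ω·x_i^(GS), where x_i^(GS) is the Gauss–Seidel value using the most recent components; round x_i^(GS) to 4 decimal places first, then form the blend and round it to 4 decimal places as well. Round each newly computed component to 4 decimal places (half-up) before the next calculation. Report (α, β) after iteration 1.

Iteration 1:
  α: GS value = (5 - (-3)·1.0000) / (4) = 2.0000;  α ← (1−ω)·1.0000 + ω·2.0000 = 2.1000
  β: GS value = (-11 - (3)·2.1000) / (5) = -3.4600;  β ← (1−ω)·1.0000 + ω·-3.4600 = -3.9060

(2.1000, -3.9060)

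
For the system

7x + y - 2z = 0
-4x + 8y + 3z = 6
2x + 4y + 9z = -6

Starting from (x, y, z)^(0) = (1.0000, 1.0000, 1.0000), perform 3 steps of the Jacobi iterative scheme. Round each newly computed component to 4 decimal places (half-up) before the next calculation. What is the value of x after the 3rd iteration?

Iteration 1:
  x = (0 - (1)·1.0000 - (-2)·1.0000) / (7) = 0.1429
  y = (6 - (-4)·1.0000 - (3)·1.0000) / (8) = 0.8750
  z = (-6 - (2)·1.0000 - (4)·1.0000) / (9) = -1.3333
Iteration 2:
  x = (0 - (1)·0.8750 - (-2)·-1.3333) / (7) = -0.5059
  y = (6 - (-4)·0.1429 - (3)·-1.3333) / (8) = 1.3214
  z = (-6 - (2)·0.1429 - (4)·0.8750) / (9) = -1.0873
Iteration 3:
  x = (0 - (1)·1.3214 - (-2)·-1.0873) / (7) = -0.4994
  y = (6 - (-4)·-0.5059 - (3)·-1.0873) / (8) = 0.9048
  z = (-6 - (2)·-0.5059 - (4)·1.3214) / (9) = -1.1415

-0.4994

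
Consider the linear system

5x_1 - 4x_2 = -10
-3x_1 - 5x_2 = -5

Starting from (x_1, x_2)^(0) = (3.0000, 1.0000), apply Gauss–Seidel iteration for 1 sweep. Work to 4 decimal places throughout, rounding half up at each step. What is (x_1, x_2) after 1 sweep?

(-1.2000, 1.7200)

Iteration 1:
  x_1 = (-10 - (-4)·1.0000) / (5) = -1.2000
  x_2 = (-5 - (-3)·-1.2000) / (-5) = 1.7200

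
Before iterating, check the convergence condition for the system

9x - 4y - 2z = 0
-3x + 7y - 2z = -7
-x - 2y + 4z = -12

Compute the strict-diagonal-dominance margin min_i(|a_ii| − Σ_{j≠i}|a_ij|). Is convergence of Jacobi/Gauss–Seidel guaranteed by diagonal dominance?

row 1: |9| − (4+2) = 3
row 2: |7| − (3+2) = 2
row 3: |4| − (1+2) = 1
minimum over rows = 1 → strictly diagonally dominant (convergence guaranteed)

1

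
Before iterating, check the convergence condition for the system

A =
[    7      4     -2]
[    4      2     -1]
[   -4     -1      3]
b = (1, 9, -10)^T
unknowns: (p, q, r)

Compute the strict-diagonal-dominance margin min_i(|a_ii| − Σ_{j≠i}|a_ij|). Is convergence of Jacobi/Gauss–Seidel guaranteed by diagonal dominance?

-3

row 1: |7| − (4+2) = 1
row 2: |2| − (4+1) = -3
row 3: |3| − (4+1) = -2
minimum over rows = -3 → not strictly diagonally dominant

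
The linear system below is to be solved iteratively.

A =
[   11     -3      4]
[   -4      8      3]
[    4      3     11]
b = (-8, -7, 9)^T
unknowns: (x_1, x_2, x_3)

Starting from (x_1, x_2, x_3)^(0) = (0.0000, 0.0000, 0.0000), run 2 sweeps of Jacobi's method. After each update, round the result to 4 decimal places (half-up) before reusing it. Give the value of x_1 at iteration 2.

-1.2634

Iteration 1:
  x_1 = (-8 - (-3)·0.0000 - (4)·0.0000) / (11) = -0.7273
  x_2 = (-7 - (-4)·0.0000 - (3)·0.0000) / (8) = -0.8750
  x_3 = (9 - (4)·0.0000 - (3)·0.0000) / (11) = 0.8182
Iteration 2:
  x_1 = (-8 - (-3)·-0.8750 - (4)·0.8182) / (11) = -1.2634
  x_2 = (-7 - (-4)·-0.7273 - (3)·0.8182) / (8) = -1.5455
  x_3 = (9 - (4)·-0.7273 - (3)·-0.8750) / (11) = 1.3213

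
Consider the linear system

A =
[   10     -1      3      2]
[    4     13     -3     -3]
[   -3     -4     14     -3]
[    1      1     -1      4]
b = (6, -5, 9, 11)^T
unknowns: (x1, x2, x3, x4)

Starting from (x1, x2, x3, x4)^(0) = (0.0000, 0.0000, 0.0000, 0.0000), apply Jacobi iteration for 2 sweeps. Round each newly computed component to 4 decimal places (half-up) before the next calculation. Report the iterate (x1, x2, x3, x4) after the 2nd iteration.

(-0.1813, 0.2137, 1.2508, 2.8569)

Iteration 1:
  x1 = (6 - (-1)·0.0000 - (3)·0.0000 - (2)·0.0000) / (10) = 0.6000
  x2 = (-5 - (4)·0.0000 - (-3)·0.0000 - (-3)·0.0000) / (13) = -0.3846
  x3 = (9 - (-3)·0.0000 - (-4)·0.0000 - (-3)·0.0000) / (14) = 0.6429
  x4 = (11 - (1)·0.0000 - (1)·0.0000 - (-1)·0.0000) / (4) = 2.7500
Iteration 2:
  x1 = (6 - (-1)·-0.3846 - (3)·0.6429 - (2)·2.7500) / (10) = -0.1813
  x2 = (-5 - (4)·0.6000 - (-3)·0.6429 - (-3)·2.7500) / (13) = 0.2137
  x3 = (9 - (-3)·0.6000 - (-4)·-0.3846 - (-3)·2.7500) / (14) = 1.2508
  x4 = (11 - (1)·0.6000 - (1)·-0.3846 - (-1)·0.6429) / (4) = 2.8569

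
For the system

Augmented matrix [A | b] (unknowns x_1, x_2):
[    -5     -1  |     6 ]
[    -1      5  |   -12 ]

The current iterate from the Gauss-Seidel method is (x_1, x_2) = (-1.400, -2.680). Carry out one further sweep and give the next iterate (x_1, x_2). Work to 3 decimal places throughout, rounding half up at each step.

One sweep:
  x_1 = (6 - (-1)·-2.680) / (-5) = -0.664
  x_2 = (-12 - (-1)·-0.664) / (5) = -2.533

(-0.664, -2.533)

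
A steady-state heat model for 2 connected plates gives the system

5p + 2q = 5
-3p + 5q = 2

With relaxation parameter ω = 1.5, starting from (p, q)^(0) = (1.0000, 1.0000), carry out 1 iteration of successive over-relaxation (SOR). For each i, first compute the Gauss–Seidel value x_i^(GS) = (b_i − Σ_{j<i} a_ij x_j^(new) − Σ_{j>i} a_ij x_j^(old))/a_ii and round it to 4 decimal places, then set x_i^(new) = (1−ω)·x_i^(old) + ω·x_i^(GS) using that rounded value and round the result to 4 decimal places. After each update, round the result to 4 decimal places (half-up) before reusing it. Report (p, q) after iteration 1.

(0.4000, 0.4600)

Iteration 1:
  p: GS value = (5 - (2)·1.0000) / (5) = 0.6000;  p ← (1−ω)·1.0000 + ω·0.6000 = 0.4000
  q: GS value = (2 - (-3)·0.4000) / (5) = 0.6400;  q ← (1−ω)·1.0000 + ω·0.6400 = 0.4600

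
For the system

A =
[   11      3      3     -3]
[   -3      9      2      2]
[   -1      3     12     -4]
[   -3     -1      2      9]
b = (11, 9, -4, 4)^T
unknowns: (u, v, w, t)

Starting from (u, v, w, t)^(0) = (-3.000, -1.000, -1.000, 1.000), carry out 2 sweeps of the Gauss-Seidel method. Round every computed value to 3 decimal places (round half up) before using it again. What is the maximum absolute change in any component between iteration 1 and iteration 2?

0.838

Iteration 1:
  u = (11 - (3)·-1.000 - (3)·-1.000 - (-3)·1.000) / (11) = 1.818
  v = (9 - (-3)·1.818 - (2)·-1.000 - (2)·1.000) / (9) = 1.606
  w = (-4 - (-1)·1.818 - (3)·1.606 - (-4)·1.000) / (12) = -0.250
  t = (4 - (-3)·1.818 - (-1)·1.606 - (2)·-0.250) / (9) = 1.284
Iteration 2:
  u = (11 - (3)·1.606 - (3)·-0.250 - (-3)·1.284) / (11) = 0.980
  v = (9 - (-3)·0.980 - (2)·-0.250 - (2)·1.284) / (9) = 1.097
  w = (-4 - (-1)·0.980 - (3)·1.097 - (-4)·1.284) / (12) = -0.098
  t = (4 - (-3)·0.980 - (-1)·1.097 - (2)·-0.098) / (9) = 0.915
Change: (-0.838, -0.509, 0.152, -0.369) → max |·| = 0.838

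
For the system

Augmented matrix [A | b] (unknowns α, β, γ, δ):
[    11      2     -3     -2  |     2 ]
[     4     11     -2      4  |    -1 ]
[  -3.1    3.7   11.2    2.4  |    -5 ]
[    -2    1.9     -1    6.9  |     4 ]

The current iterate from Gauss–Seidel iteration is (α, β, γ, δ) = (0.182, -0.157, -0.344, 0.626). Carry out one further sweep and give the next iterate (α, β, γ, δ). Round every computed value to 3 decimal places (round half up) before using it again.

One sweep:
  α = (2 - (2)·-0.157 - (-3)·-0.344 - (-2)·0.626) / (11) = 0.230
  β = (-1 - (4)·0.230 - (-2)·-0.344 - (4)·0.626) / (11) = -0.465
  γ = (-5 - (-3.1)·0.230 - (3.7)·-0.465 - (2.4)·0.626) / (11.2) = -0.363
  δ = (4 - (-2)·0.230 - (1.9)·-0.465 - (-1)·-0.363) / (6.9) = 0.722

(0.230, -0.465, -0.363, 0.722)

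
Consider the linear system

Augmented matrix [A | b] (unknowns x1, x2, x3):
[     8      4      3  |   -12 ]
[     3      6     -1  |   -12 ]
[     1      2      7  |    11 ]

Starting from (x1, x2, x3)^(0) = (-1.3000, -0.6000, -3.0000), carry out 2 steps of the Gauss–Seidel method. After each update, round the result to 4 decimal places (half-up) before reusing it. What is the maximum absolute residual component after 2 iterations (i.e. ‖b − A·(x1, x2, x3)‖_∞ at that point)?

Iteration 1:
  x1 = (-12 - (4)·-0.6000 - (3)·-3.0000) / (8) = -0.0750
  x2 = (-12 - (3)·-0.0750 - (-1)·-3.0000) / (6) = -2.4625
  x3 = (11 - (1)·-0.0750 - (2)·-2.4625) / (7) = 2.2857
Iteration 2:
  x1 = (-12 - (4)·-2.4625 - (3)·2.2857) / (8) = -1.1259
  x2 = (-12 - (3)·-1.1259 - (-1)·2.2857) / (6) = -1.0561
  x3 = (11 - (1)·-1.1259 - (2)·-1.0561) / (7) = 2.0340
Residual b − A·x = (-4.8704, -0.2517, 0.0001); ∞-norm = 4.8704

4.8704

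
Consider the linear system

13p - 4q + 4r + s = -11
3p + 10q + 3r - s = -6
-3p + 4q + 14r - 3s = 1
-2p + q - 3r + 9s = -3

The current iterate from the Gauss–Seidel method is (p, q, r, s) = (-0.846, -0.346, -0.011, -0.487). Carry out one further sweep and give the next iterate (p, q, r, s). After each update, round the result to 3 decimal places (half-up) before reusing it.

(-0.912, -0.372, -0.122, -0.535)

One sweep:
  p = (-11 - (-4)·-0.346 - (4)·-0.011 - (1)·-0.487) / (13) = -0.912
  q = (-6 - (3)·-0.912 - (3)·-0.011 - (-1)·-0.487) / (10) = -0.372
  r = (1 - (-3)·-0.912 - (4)·-0.372 - (-3)·-0.487) / (14) = -0.122
  s = (-3 - (-2)·-0.912 - (1)·-0.372 - (-3)·-0.122) / (9) = -0.535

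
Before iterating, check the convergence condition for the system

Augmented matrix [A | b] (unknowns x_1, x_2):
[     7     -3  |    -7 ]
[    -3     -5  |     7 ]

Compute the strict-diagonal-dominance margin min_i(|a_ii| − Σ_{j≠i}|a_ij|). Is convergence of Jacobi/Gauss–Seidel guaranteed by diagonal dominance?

2

row 1: |7| − (3) = 4
row 2: |-5| − (3) = 2
minimum over rows = 2 → strictly diagonally dominant (convergence guaranteed)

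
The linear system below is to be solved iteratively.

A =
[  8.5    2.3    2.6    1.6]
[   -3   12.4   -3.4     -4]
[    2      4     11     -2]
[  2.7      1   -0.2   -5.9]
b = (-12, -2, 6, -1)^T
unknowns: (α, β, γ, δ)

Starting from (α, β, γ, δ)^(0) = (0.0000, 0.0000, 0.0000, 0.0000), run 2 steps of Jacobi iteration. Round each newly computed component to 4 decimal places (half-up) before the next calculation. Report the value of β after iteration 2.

-0.2986

Iteration 1:
  α = (-12 - (2.3)·0.0000 - (2.6)·0.0000 - (1.6)·0.0000) / (8.5) = -1.4118
  β = (-2 - (-3)·0.0000 - (-3.4)·0.0000 - (-4)·0.0000) / (12.4) = -0.1613
  γ = (6 - (2)·0.0000 - (4)·0.0000 - (-2)·0.0000) / (11) = 0.5455
  δ = (-1 - (2.7)·0.0000 - (1)·0.0000 - (-0.2)·0.0000) / (-5.9) = 0.1695
Iteration 2:
  α = (-12 - (2.3)·-0.1613 - (2.6)·0.5455 - (1.6)·0.1695) / (8.5) = -1.5669
  β = (-2 - (-3)·-1.4118 - (-3.4)·0.5455 - (-4)·0.1695) / (12.4) = -0.2986
  γ = (6 - (2)·-1.4118 - (4)·-0.1613 - (-2)·0.1695) / (11) = 0.8916
  δ = (-1 - (2.7)·-1.4118 - (1)·-0.1613 - (-0.2)·0.5455) / (-5.9) = -0.5224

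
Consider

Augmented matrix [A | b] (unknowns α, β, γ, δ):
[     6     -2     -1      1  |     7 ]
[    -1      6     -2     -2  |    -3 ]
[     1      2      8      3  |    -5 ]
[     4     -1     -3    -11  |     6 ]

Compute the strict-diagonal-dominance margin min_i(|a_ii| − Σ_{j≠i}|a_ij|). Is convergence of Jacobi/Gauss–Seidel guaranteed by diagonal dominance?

row 1: |6| − (2+1+1) = 2
row 2: |6| − (1+2+2) = 1
row 3: |8| − (1+2+3) = 2
row 4: |-11| − (4+1+3) = 3
minimum over rows = 1 → strictly diagonally dominant (convergence guaranteed)

1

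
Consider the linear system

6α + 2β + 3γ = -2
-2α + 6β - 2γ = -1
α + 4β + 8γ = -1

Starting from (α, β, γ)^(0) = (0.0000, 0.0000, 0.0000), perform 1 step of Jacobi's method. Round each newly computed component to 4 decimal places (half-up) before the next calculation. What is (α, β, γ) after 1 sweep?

(-0.3333, -0.1667, -0.1250)

Iteration 1:
  α = (-2 - (2)·0.0000 - (3)·0.0000) / (6) = -0.3333
  β = (-1 - (-2)·0.0000 - (-2)·0.0000) / (6) = -0.1667
  γ = (-1 - (1)·0.0000 - (4)·0.0000) / (8) = -0.1250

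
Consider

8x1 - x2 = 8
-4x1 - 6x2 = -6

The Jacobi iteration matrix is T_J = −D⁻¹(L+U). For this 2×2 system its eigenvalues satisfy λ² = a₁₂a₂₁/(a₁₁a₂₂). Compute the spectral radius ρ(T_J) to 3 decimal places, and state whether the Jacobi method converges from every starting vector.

0.289

a₁₂a₂₁/(a₁₁a₂₂) = (-1)·(-4) / ((8)·(-6)) = -0.083333
ρ = √|-0.083333| = √0.083333 = 0.289
ρ < 1, so Jacobi converges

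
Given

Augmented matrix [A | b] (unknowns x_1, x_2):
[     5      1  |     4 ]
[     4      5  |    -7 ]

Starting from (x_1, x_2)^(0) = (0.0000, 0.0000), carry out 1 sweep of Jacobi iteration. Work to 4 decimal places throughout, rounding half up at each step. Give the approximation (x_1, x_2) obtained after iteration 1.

Iteration 1:
  x_1 = (4 - (1)·0.0000) / (5) = 0.8000
  x_2 = (-7 - (4)·0.0000) / (5) = -1.4000

(0.8000, -1.4000)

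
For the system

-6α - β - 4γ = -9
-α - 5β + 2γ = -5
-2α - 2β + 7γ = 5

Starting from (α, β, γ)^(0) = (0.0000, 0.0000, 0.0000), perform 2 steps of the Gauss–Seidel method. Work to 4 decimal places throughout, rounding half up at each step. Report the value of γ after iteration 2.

Iteration 1:
  α = (-9 - (-1)·0.0000 - (-4)·0.0000) / (-6) = 1.5000
  β = (-5 - (-1)·1.5000 - (2)·0.0000) / (-5) = 0.7000
  γ = (5 - (-2)·1.5000 - (-2)·0.7000) / (7) = 1.3429
Iteration 2:
  α = (-9 - (-1)·0.7000 - (-4)·1.3429) / (-6) = 0.4881
  β = (-5 - (-1)·0.4881 - (2)·1.3429) / (-5) = 1.4395
  γ = (5 - (-2)·0.4881 - (-2)·1.4395) / (7) = 1.2650

1.2650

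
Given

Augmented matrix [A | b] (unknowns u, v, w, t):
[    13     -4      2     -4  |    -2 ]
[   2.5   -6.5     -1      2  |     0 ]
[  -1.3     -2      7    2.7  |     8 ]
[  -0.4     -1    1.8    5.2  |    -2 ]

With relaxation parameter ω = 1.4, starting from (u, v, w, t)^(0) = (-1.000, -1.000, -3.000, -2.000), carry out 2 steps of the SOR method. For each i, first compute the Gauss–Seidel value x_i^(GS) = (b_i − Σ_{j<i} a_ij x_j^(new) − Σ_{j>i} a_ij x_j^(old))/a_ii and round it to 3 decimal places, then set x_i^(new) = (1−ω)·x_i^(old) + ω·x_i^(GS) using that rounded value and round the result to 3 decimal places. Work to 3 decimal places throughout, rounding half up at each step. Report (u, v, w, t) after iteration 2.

Iteration 1:
  u: GS value = (-2 - (-4)·-1.000 - (2)·-3.000 - (-4)·-2.000) / (13) = -0.615;  u ← (1−ω)·-1.000 + ω·-0.615 = -0.461
  v: GS value = (0 - (2.5)·-0.461 - (-1)·-3.000 - (2)·-2.000) / (-6.5) = -0.331;  v ← (1−ω)·-1.000 + ω·-0.331 = -0.063
  w: GS value = (8 - (-1.3)·-0.461 - (-2)·-0.063 - (2.7)·-2.000) / (7) = 1.811;  w ← (1−ω)·-3.000 + ω·1.811 = 3.735
  t: GS value = (-2 - (-0.4)·-0.461 - (-1)·-0.063 - (1.8)·3.735) / (5.2) = -1.725;  t ← (1−ω)·-2.000 + ω·-1.725 = -1.615
Iteration 2:
  u: GS value = (-2 - (-4)·-0.063 - (2)·3.735 - (-4)·-1.615) / (13) = -1.245;  u ← (1−ω)·-0.461 + ω·-1.245 = -1.559
  v: GS value = (0 - (2.5)·-1.559 - (-1)·3.735 - (2)·-1.615) / (-6.5) = -1.671;  v ← (1−ω)·-0.063 + ω·-1.671 = -2.314
  w: GS value = (8 - (-1.3)·-1.559 - (-2)·-2.314 - (2.7)·-1.615) / (7) = 0.815;  w ← (1−ω)·3.735 + ω·0.815 = -0.353
  t: GS value = (-2 - (-0.4)·-1.559 - (-1)·-2.314 - (1.8)·-0.353) / (5.2) = -0.827;  t ← (1−ω)·-1.615 + ω·-0.827 = -0.512

(-1.559, -2.314, -0.353, -0.512)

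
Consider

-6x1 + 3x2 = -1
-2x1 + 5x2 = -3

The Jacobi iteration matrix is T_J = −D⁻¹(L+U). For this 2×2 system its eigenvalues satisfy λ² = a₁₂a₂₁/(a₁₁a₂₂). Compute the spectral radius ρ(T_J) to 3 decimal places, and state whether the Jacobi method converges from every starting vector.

a₁₂a₂₁/(a₁₁a₂₂) = (3)·(-2) / ((-6)·(5)) = 0.200000
ρ = √|0.200000| = √0.200000 = 0.447
ρ < 1, so Jacobi converges

0.447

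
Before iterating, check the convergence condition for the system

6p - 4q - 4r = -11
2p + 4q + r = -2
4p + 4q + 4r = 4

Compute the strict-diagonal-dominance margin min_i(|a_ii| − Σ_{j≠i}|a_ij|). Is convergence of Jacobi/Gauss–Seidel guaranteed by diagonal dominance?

-4

row 1: |6| − (4+4) = -2
row 2: |4| − (2+1) = 1
row 3: |4| − (4+4) = -4
minimum over rows = -4 → not strictly diagonally dominant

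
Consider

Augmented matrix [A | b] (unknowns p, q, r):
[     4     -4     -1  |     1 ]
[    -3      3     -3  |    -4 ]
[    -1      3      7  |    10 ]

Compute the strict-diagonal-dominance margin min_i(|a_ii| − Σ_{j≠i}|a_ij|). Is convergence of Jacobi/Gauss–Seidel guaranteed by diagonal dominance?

-3

row 1: |4| − (4+1) = -1
row 2: |3| − (3+3) = -3
row 3: |7| − (1+3) = 3
minimum over rows = -3 → not strictly diagonally dominant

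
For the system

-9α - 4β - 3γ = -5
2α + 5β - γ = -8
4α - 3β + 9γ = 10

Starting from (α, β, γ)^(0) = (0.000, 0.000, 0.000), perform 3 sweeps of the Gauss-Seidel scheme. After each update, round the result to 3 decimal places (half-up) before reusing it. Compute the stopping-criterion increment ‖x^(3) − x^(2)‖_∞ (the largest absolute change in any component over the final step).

0.240

Iteration 1:
  α = (-5 - (-4)·0.000 - (-3)·0.000) / (-9) = 0.556
  β = (-8 - (2)·0.556 - (-1)·0.000) / (5) = -1.822
  γ = (10 - (4)·0.556 - (-3)·-1.822) / (9) = 0.257
Iteration 2:
  α = (-5 - (-4)·-1.822 - (-3)·0.257) / (-9) = 1.280
  β = (-8 - (2)·1.280 - (-1)·0.257) / (5) = -2.061
  γ = (10 - (4)·1.280 - (-3)·-2.061) / (9) = -0.145
Iteration 3:
  α = (-5 - (-4)·-2.061 - (-3)·-0.145) / (-9) = 1.520
  β = (-8 - (2)·1.520 - (-1)·-0.145) / (5) = -2.237
  γ = (10 - (4)·1.520 - (-3)·-2.237) / (9) = -0.310
Change: (0.240, -0.176, -0.165) → max |·| = 0.240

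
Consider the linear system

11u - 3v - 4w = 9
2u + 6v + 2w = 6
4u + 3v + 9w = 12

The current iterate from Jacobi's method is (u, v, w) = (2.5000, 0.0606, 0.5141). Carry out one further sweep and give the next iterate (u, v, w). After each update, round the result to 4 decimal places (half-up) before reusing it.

(1.0217, -0.0047, 0.2020)

One sweep:
  u = (9 - (-3)·0.0606 - (-4)·0.5141) / (11) = 1.0217
  v = (6 - (2)·2.5000 - (2)·0.5141) / (6) = -0.0047
  w = (12 - (4)·2.5000 - (3)·0.0606) / (9) = 0.2020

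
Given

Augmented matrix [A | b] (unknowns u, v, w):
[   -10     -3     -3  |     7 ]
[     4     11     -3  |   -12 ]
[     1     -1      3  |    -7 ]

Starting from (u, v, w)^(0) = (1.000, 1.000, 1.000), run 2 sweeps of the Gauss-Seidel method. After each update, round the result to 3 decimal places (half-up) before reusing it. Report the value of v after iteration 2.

-1.643

Iteration 1:
  u = (7 - (-3)·1.000 - (-3)·1.000) / (-10) = -1.300
  v = (-12 - (4)·-1.300 - (-3)·1.000) / (11) = -0.345
  w = (-7 - (1)·-1.300 - (-1)·-0.345) / (3) = -2.015
Iteration 2:
  u = (7 - (-3)·-0.345 - (-3)·-2.015) / (-10) = 0.008
  v = (-12 - (4)·0.008 - (-3)·-2.015) / (11) = -1.643
  w = (-7 - (1)·0.008 - (-1)·-1.643) / (3) = -2.884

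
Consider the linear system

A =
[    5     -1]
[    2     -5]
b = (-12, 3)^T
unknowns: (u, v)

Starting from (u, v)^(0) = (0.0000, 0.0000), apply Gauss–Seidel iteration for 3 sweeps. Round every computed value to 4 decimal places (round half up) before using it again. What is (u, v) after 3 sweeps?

(-2.7370, -1.6948)

Iteration 1:
  u = (-12 - (-1)·0.0000) / (5) = -2.4000
  v = (3 - (2)·-2.4000) / (-5) = -1.5600
Iteration 2:
  u = (-12 - (-1)·-1.5600) / (5) = -2.7120
  v = (3 - (2)·-2.7120) / (-5) = -1.6848
Iteration 3:
  u = (-12 - (-1)·-1.6848) / (5) = -2.7370
  v = (3 - (2)·-2.7370) / (-5) = -1.6948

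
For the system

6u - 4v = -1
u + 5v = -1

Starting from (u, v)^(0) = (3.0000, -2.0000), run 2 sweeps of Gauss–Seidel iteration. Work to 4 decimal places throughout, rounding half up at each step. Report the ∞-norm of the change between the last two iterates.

1.4000

Iteration 1:
  u = (-1 - (-4)·-2.0000) / (6) = -1.5000
  v = (-1 - (1)·-1.5000) / (5) = 0.1000
Iteration 2:
  u = (-1 - (-4)·0.1000) / (6) = -0.1000
  v = (-1 - (1)·-0.1000) / (5) = -0.1800
Change: (1.4000, -0.2800) → max |·| = 1.4000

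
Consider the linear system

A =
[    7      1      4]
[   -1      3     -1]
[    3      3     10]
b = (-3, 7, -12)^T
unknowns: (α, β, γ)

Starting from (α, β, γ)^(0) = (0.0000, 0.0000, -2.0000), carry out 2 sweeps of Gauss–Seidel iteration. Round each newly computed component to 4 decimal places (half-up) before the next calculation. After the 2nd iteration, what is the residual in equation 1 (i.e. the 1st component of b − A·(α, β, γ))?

Iteration 1:
  α = (-3 - (1)·0.0000 - (4)·-2.0000) / (7) = 0.7143
  β = (7 - (-1)·0.7143 - (-1)·-2.0000) / (3) = 1.9048
  γ = (-12 - (3)·0.7143 - (3)·1.9048) / (10) = -1.9857
Iteration 2:
  α = (-3 - (1)·1.9048 - (4)·-1.9857) / (7) = 0.4340
  β = (7 - (-1)·0.4340 - (-1)·-1.9857) / (3) = 1.8161
  γ = (-12 - (3)·0.4340 - (3)·1.8161) / (10) = -1.8750
Residual b − A·x = (-0.3541, 0.1107, -0.0003)

-0.3541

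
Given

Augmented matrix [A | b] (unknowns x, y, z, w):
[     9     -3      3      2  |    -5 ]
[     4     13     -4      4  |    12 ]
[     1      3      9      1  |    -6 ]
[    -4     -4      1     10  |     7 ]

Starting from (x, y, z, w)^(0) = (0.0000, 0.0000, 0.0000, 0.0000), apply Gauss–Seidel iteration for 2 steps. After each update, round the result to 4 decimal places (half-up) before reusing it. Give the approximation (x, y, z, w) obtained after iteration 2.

Iteration 1:
  x = (-5 - (-3)·0.0000 - (3)·0.0000 - (2)·0.0000) / (9) = -0.5556
  y = (12 - (4)·-0.5556 - (-4)·0.0000 - (4)·0.0000) / (13) = 1.0940
  z = (-6 - (1)·-0.5556 - (3)·1.0940 - (1)·0.0000) / (9) = -0.9696
  w = (7 - (-4)·-0.5556 - (-4)·1.0940 - (1)·-0.9696) / (10) = 1.0123
Iteration 2:
  x = (-5 - (-3)·1.0940 - (3)·-0.9696 - (2)·1.0123) / (9) = -0.0926
  y = (12 - (4)·-0.0926 - (-4)·-0.9696 - (4)·1.0123) / (13) = 0.3418
  z = (-6 - (1)·-0.0926 - (3)·0.3418 - (1)·1.0123) / (9) = -0.8828
  w = (7 - (-4)·-0.0926 - (-4)·0.3418 - (1)·-0.8828) / (10) = 0.8880

(-0.0926, 0.3418, -0.8828, 0.8880)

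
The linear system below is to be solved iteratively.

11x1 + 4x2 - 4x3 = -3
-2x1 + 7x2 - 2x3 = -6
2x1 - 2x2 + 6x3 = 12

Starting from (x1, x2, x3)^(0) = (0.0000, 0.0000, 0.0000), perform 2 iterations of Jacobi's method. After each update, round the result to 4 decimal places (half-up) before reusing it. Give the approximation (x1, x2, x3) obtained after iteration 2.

(0.7662, -0.3636, 1.8052)

Iteration 1:
  x1 = (-3 - (4)·0.0000 - (-4)·0.0000) / (11) = -0.2727
  x2 = (-6 - (-2)·0.0000 - (-2)·0.0000) / (7) = -0.8571
  x3 = (12 - (2)·0.0000 - (-2)·0.0000) / (6) = 2.0000
Iteration 2:
  x1 = (-3 - (4)·-0.8571 - (-4)·2.0000) / (11) = 0.7662
  x2 = (-6 - (-2)·-0.2727 - (-2)·2.0000) / (7) = -0.3636
  x3 = (12 - (2)·-0.2727 - (-2)·-0.8571) / (6) = 1.8052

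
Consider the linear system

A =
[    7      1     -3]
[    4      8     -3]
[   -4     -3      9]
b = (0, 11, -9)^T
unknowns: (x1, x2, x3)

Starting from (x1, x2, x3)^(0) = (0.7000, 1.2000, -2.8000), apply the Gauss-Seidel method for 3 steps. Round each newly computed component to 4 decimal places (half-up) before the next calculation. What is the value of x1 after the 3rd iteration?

Iteration 1:
  x1 = (0 - (1)·1.2000 - (-3)·-2.8000) / (7) = -1.3714
  x2 = (11 - (4)·-1.3714 - (-3)·-2.8000) / (8) = 1.0107
  x3 = (-9 - (-4)·-1.3714 - (-3)·1.0107) / (9) = -1.2726
Iteration 2:
  x1 = (0 - (1)·1.0107 - (-3)·-1.2726) / (7) = -0.6898
  x2 = (11 - (4)·-0.6898 - (-3)·-1.2726) / (8) = 1.2427
  x3 = (-9 - (-4)·-0.6898 - (-3)·1.2427) / (9) = -0.8923
Iteration 3:
  x1 = (0 - (1)·1.2427 - (-3)·-0.8923) / (7) = -0.5599
  x2 = (11 - (4)·-0.5599 - (-3)·-0.8923) / (8) = 1.3203
  x3 = (-9 - (-4)·-0.5599 - (-3)·1.3203) / (9) = -0.8087

-0.5599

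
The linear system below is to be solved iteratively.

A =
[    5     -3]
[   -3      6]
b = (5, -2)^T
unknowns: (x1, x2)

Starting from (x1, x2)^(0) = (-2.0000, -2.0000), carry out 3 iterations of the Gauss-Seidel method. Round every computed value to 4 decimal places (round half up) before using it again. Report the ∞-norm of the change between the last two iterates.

Iteration 1:
  x1 = (5 - (-3)·-2.0000) / (5) = -0.2000
  x2 = (-2 - (-3)·-0.2000) / (6) = -0.4333
Iteration 2:
  x1 = (5 - (-3)·-0.4333) / (5) = 0.7400
  x2 = (-2 - (-3)·0.7400) / (6) = 0.0367
Iteration 3:
  x1 = (5 - (-3)·0.0367) / (5) = 1.0220
  x2 = (-2 - (-3)·1.0220) / (6) = 0.1777
Change: (0.2820, 0.1410) → max |·| = 0.2820

0.2820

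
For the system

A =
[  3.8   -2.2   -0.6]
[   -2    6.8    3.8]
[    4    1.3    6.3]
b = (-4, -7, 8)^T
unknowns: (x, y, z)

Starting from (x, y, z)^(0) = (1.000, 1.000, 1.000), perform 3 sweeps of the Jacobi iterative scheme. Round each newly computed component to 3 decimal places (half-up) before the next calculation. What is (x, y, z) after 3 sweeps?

Iteration 1:
  x = (-4 - (-2.2)·1.000 - (-0.6)·1.000) / (3.8) = -0.316
  y = (-7 - (-2)·1.000 - (3.8)·1.000) / (6.8) = -1.294
  z = (8 - (4)·1.000 - (1.3)·1.000) / (6.3) = 0.429
Iteration 2:
  x = (-4 - (-2.2)·-1.294 - (-0.6)·0.429) / (3.8) = -1.734
  y = (-7 - (-2)·-0.316 - (3.8)·0.429) / (6.8) = -1.362
  z = (8 - (4)·-0.316 - (1.3)·-1.294) / (6.3) = 1.737
Iteration 3:
  x = (-4 - (-2.2)·-1.362 - (-0.6)·1.737) / (3.8) = -1.567
  y = (-7 - (-2)·-1.734 - (3.8)·1.737) / (6.8) = -2.510
  z = (8 - (4)·-1.734 - (1.3)·-1.362) / (6.3) = 2.652

(-1.567, -2.510, 2.652)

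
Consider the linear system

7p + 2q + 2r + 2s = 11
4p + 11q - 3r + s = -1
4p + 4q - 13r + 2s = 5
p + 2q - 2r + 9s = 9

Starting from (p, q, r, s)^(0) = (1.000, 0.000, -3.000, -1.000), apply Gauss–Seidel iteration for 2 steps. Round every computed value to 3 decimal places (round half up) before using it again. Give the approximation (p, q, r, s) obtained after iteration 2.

(1.863, -0.934, 0.062, 1.014)

Iteration 1:
  p = (11 - (2)·0.000 - (2)·-3.000 - (2)·-1.000) / (7) = 2.714
  q = (-1 - (4)·2.714 - (-3)·-3.000 - (1)·-1.000) / (11) = -1.805
  r = (5 - (4)·2.714 - (4)·-1.805 - (2)·-1.000) / (-13) = -0.259
  s = (9 - (1)·2.714 - (2)·-1.805 - (-2)·-0.259) / (9) = 1.042
Iteration 2:
  p = (11 - (2)·-1.805 - (2)·-0.259 - (2)·1.042) / (7) = 1.863
  q = (-1 - (4)·1.863 - (-3)·-0.259 - (1)·1.042) / (11) = -0.934
  r = (5 - (4)·1.863 - (4)·-0.934 - (2)·1.042) / (-13) = 0.062
  s = (9 - (1)·1.863 - (2)·-0.934 - (-2)·0.062) / (9) = 1.014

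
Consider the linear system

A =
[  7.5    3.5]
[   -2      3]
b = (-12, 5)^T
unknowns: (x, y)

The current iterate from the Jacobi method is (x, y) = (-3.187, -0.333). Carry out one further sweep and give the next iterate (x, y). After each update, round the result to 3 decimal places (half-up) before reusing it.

(-1.445, -0.458)

One sweep:
  x = (-12 - (3.5)·-0.333) / (7.5) = -1.445
  y = (5 - (-2)·-3.187) / (3) = -0.458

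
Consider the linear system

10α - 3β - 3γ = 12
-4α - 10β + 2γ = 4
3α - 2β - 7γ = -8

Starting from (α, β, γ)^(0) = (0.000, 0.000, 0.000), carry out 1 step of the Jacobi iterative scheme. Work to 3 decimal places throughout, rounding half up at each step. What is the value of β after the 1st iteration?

Iteration 1:
  α = (12 - (-3)·0.000 - (-3)·0.000) / (10) = 1.200
  β = (4 - (-4)·0.000 - (2)·0.000) / (-10) = -0.400
  γ = (-8 - (3)·0.000 - (-2)·0.000) / (-7) = 1.143

-0.400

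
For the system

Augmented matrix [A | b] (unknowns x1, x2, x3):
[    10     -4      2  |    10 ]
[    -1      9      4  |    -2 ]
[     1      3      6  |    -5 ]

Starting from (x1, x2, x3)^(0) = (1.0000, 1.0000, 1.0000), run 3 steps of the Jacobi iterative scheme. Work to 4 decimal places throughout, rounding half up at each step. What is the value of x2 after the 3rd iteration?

Iteration 1:
  x1 = (10 - (-4)·1.0000 - (2)·1.0000) / (10) = 1.2000
  x2 = (-2 - (-1)·1.0000 - (4)·1.0000) / (9) = -0.5556
  x3 = (-5 - (1)·1.0000 - (3)·1.0000) / (6) = -1.5000
Iteration 2:
  x1 = (10 - (-4)·-0.5556 - (2)·-1.5000) / (10) = 1.0778
  x2 = (-2 - (-1)·1.2000 - (4)·-1.5000) / (9) = 0.5778
  x3 = (-5 - (1)·1.2000 - (3)·-0.5556) / (6) = -0.7555
Iteration 3:
  x1 = (10 - (-4)·0.5778 - (2)·-0.7555) / (10) = 1.3822
  x2 = (-2 - (-1)·1.0778 - (4)·-0.7555) / (9) = 0.2333
  x3 = (-5 - (1)·1.0778 - (3)·0.5778) / (6) = -1.3019

0.2333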